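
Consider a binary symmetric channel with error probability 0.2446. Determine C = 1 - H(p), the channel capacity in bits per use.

For BSC with error probability p:
C = 1 - H(p) where H(p) is binary entropy
H(0.2446) = -0.2446 × log₂(0.2446) - 0.7554 × log₂(0.7554)
H(p) = 0.8026
C = 1 - 0.8026 = 0.1974 bits/use


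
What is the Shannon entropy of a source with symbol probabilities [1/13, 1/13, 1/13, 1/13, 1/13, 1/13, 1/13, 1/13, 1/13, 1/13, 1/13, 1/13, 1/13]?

H(X) = -Σ p(x) log₂ p(x)
  -1/13 × log₂(1/13) = 0.2846
  -1/13 × log₂(1/13) = 0.2846
  -1/13 × log₂(1/13) = 0.2846
  -1/13 × log₂(1/13) = 0.2846
  -1/13 × log₂(1/13) = 0.2846
  -1/13 × log₂(1/13) = 0.2846
  -1/13 × log₂(1/13) = 0.2846
  -1/13 × log₂(1/13) = 0.2846
  -1/13 × log₂(1/13) = 0.2846
  -1/13 × log₂(1/13) = 0.2846
  -1/13 × log₂(1/13) = 0.2846
  -1/13 × log₂(1/13) = 0.2846
  -1/13 × log₂(1/13) = 0.2846
H(X) = 3.7004 bits


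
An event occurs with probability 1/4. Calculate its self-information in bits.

Information content I(x) = -log₂(p(x))
I = -log₂(1/4) = -log₂(0.2500)
I = 2.0000 bits


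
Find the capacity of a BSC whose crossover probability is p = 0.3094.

For BSC with error probability p:
C = 1 - H(p) where H(p) is binary entropy
H(0.3094) = -0.3094 × log₂(0.3094) - 0.6906 × log₂(0.6906)
H(p) = 0.8925
C = 1 - 0.8925 = 0.1075 bits/use


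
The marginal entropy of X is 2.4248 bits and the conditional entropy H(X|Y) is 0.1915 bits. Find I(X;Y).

I(X;Y) = H(X) - H(X|Y)
I(X;Y) = 2.4248 - 0.1915 = 2.2333 bits


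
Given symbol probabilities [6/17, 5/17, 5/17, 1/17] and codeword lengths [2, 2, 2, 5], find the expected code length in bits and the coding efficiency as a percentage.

Average length L = Σ p_i × l_i = 2.1765 bits
Entropy H = 1.8093 bits
Efficiency η = H/L × 100% = 83.13%


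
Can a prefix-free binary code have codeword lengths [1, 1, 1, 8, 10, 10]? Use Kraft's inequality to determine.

Kraft inequality: Σ 2^(-l_i) ≤ 1 for prefix-free code
Calculating: 2^(-1) + 2^(-1) + 2^(-1) + 2^(-8) + 2^(-10) + 2^(-10)
= 0.5 + 0.5 + 0.5 + 0.00390625 + 0.0009765625 + 0.0009765625
= 1.5059
Since 1.5059 > 1, prefix-free code does not exist


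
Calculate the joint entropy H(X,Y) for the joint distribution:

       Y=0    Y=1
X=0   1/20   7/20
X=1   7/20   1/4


H(X,Y) = -Σ p(x,y) log₂ p(x,y)
  p(0,0)=1/20: -0.0500 × log₂(0.0500) = 0.2161
  p(0,1)=7/20: -0.3500 × log₂(0.3500) = 0.5301
  p(1,0)=7/20: -0.3500 × log₂(0.3500) = 0.5301
  p(1,1)=1/4: -0.2500 × log₂(0.2500) = 0.5000
H(X,Y) = 1.7763 bits


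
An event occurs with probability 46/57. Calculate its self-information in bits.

Information content I(x) = -log₂(p(x))
I = -log₂(46/57) = -log₂(0.8070)
I = 0.3093 bits


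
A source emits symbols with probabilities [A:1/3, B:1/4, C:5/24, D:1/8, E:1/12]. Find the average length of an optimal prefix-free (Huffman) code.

Huffman tree construction:
Combine smallest probabilities repeatedly
Resulting codes:
  A: 11 (length 2)
  B: 10 (length 2)
  C: 00 (length 2)
  D: 011 (length 3)
  E: 010 (length 3)
Average length = Σ p(s) × length(s) = 2.2083 bits


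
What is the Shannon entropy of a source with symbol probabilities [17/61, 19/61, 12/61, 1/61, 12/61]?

H(X) = -Σ p(x) log₂ p(x)
  -17/61 × log₂(17/61) = 0.5137
  -19/61 × log₂(19/61) = 0.5242
  -12/61 × log₂(12/61) = 0.4615
  -1/61 × log₂(1/61) = 0.0972
  -12/61 × log₂(12/61) = 0.4615
H(X) = 2.0580 bits


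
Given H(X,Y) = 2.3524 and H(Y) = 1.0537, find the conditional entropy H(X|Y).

Chain rule: H(X,Y) = H(X|Y) + H(Y)
H(X|Y) = H(X,Y) - H(Y) = 2.3524 - 1.0537 = 1.2987 bits


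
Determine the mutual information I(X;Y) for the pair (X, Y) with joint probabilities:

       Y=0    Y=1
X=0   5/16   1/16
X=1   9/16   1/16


H(X) = 0.9544, H(Y) = 0.5436, H(X,Y) = 1.4913
I(X;Y) = H(X) + H(Y) - H(X,Y) = 0.0067 bits


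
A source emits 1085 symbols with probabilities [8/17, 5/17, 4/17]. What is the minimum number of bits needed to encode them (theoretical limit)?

Entropy H = 1.5222 bits/symbol
Minimum bits = H × n = 1.5222 × 1085
= 1651.58 bits


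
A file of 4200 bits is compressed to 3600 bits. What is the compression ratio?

Compression ratio = Original / Compressed
= 4200 / 3600 = 1.17:1


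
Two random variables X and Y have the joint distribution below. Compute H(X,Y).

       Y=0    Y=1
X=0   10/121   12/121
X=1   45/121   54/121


H(X,Y) = -Σ p(x,y) log₂ p(x,y)
  p(0,0)=10/121: -0.0826 × log₂(0.0826) = 0.2973
  p(0,1)=12/121: -0.0992 × log₂(0.0992) = 0.3306
  p(1,0)=45/121: -0.3719 × log₂(0.3719) = 0.5307
  p(1,1)=54/121: -0.4463 × log₂(0.4463) = 0.5195
H(X,Y) = 1.6781 bits


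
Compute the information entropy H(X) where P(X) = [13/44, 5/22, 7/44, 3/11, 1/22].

H(X) = -Σ p(x) log₂ p(x)
  -13/44 × log₂(13/44) = 0.5197
  -5/22 × log₂(5/22) = 0.4858
  -7/44 × log₂(7/44) = 0.4219
  -3/11 × log₂(3/11) = 0.5112
  -1/22 × log₂(1/22) = 0.2027
H(X) = 2.1413 bits


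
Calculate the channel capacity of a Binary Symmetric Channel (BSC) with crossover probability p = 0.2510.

For BSC with error probability p:
C = 1 - H(p) where H(p) is binary entropy
H(0.2510) = -0.2510 × log₂(0.2510) - 0.7490 × log₂(0.7490)
H(p) = 0.8129
C = 1 - 0.8129 = 0.1871 bits/use


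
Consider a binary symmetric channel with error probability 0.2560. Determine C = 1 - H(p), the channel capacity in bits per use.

For BSC with error probability p:
C = 1 - H(p) where H(p) is binary entropy
H(0.2560) = -0.2560 × log₂(0.2560) - 0.7440 × log₂(0.7440)
H(p) = 0.8207
C = 1 - 0.8207 = 0.1793 bits/use


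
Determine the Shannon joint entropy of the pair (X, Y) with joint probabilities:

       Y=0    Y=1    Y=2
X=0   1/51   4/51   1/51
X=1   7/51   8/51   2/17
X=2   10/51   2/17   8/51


H(X,Y) = -Σ p(x,y) log₂ p(x,y)
  p(0,0)=1/51: -0.0196 × log₂(0.0196) = 0.1112
  p(0,1)=4/51: -0.0784 × log₂(0.0784) = 0.2880
  p(0,2)=1/51: -0.0196 × log₂(0.0196) = 0.1112
  p(1,0)=7/51: -0.1373 × log₂(0.1373) = 0.3932
  p(1,1)=8/51: -0.1569 × log₂(0.1569) = 0.4192
  p(1,2)=2/17: -0.1176 × log₂(0.1176) = 0.3632
  p(2,0)=10/51: -0.1961 × log₂(0.1961) = 0.4609
  p(2,1)=2/17: -0.1176 × log₂(0.1176) = 0.3632
  p(2,2)=8/51: -0.1569 × log₂(0.1569) = 0.4192
H(X,Y) = 2.9295 bits


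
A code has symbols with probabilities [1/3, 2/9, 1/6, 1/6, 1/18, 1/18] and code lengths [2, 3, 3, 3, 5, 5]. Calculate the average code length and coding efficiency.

Average length L = Σ p_i × l_i = 2.8889 bits
Entropy H = 2.3355 bits
Efficiency η = H/L × 100% = 80.84%


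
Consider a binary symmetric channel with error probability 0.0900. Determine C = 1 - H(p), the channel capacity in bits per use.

For BSC with error probability p:
C = 1 - H(p) where H(p) is binary entropy
H(0.0900) = -0.0900 × log₂(0.0900) - 0.9100 × log₂(0.9100)
H(p) = 0.4365
C = 1 - 0.4365 = 0.5635 bits/use


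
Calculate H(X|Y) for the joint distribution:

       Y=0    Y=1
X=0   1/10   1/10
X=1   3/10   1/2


H(X|Y) = Σ_y p(y) H(X|Y=y)
  p(Y=0) = 2/5, H(X|Y=0) = 0.8113
  p(Y=1) = 3/5, H(X|Y=1) = 0.6500
H(X|Y) = 0.4000×0.8113 + 0.6000×0.6500 = 0.7145 bits


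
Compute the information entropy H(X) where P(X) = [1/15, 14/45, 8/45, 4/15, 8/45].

H(X) = -Σ p(x) log₂ p(x)
  -1/15 × log₂(1/15) = 0.2605
  -14/45 × log₂(14/45) = 0.5241
  -8/45 × log₂(8/45) = 0.4430
  -4/15 × log₂(4/15) = 0.5085
  -8/45 × log₂(8/45) = 0.4430
H(X) = 2.1790 bits


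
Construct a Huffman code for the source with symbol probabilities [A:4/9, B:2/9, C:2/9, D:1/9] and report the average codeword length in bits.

Huffman tree construction:
Combine smallest probabilities repeatedly
Resulting codes:
  A: 0 (length 1)
  B: 111 (length 3)
  C: 10 (length 2)
  D: 110 (length 3)
Average length = Σ p(s) × length(s) = 1.8889 bits


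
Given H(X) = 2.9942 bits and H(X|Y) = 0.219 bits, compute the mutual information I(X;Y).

I(X;Y) = H(X) - H(X|Y)
I(X;Y) = 2.9942 - 0.219 = 2.7752 bits


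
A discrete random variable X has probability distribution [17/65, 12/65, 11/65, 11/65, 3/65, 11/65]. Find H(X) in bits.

H(X) = -Σ p(x) log₂ p(x)
  -17/65 × log₂(17/65) = 0.5061
  -12/65 × log₂(12/65) = 0.4500
  -11/65 × log₂(11/65) = 0.4337
  -11/65 × log₂(11/65) = 0.4337
  -3/65 × log₂(3/65) = 0.2048
  -11/65 × log₂(11/65) = 0.4337
H(X) = 2.4620 bits


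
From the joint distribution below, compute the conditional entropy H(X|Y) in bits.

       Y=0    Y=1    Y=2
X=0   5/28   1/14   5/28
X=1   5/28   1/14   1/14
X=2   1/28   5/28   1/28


H(X|Y) = Σ_y p(y) H(X|Y=y)
  p(Y=0) = 11/28, H(X|Y=0) = 1.3486
  p(Y=1) = 9/28, H(X|Y=1) = 1.4355
  p(Y=2) = 2/7, H(X|Y=2) = 1.2988
H(X|Y) = 0.3929×1.3486 + 0.3214×1.4355 + 0.2857×1.2988 = 1.3623 bits


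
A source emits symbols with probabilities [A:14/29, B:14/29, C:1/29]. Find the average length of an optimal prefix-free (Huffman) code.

Huffman tree construction:
Combine smallest probabilities repeatedly
Resulting codes:
  A: 11 (length 2)
  B: 0 (length 1)
  C: 10 (length 2)
Average length = Σ p(s) × length(s) = 1.5172 bits


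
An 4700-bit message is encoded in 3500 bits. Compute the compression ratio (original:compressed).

Compression ratio = Original / Compressed
= 4700 / 3500 = 1.34:1


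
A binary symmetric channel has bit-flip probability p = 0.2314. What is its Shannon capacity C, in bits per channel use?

For BSC with error probability p:
C = 1 - H(p) where H(p) is binary entropy
H(0.2314) = -0.2314 × log₂(0.2314) - 0.7686 × log₂(0.7686)
H(p) = 0.7804
C = 1 - 0.7804 = 0.2196 bits/use


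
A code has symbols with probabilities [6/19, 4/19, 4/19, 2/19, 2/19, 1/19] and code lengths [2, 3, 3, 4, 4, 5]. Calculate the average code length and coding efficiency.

Average length L = Σ p_i × l_i = 3.0000 bits
Entropy H = 2.3790 bits
Efficiency η = H/L × 100% = 79.30%


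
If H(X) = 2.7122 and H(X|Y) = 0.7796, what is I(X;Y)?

I(X;Y) = H(X) - H(X|Y)
I(X;Y) = 2.7122 - 0.7796 = 1.9326 bits


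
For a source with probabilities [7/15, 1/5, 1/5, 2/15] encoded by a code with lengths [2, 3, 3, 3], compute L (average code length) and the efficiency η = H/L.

Average length L = Σ p_i × l_i = 2.5333 bits
Entropy H = 1.8295 bits
Efficiency η = H/L × 100% = 72.22%


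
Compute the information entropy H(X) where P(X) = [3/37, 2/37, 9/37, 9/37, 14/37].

H(X) = -Σ p(x) log₂ p(x)
  -3/37 × log₂(3/37) = 0.2939
  -2/37 × log₂(2/37) = 0.2275
  -9/37 × log₂(9/37) = 0.4961
  -9/37 × log₂(9/37) = 0.4961
  -14/37 × log₂(14/37) = 0.5305
H(X) = 2.0441 bits


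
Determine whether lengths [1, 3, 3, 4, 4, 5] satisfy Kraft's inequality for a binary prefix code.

Kraft inequality: Σ 2^(-l_i) ≤ 1 for prefix-free code
Calculating: 2^(-1) + 2^(-3) + 2^(-3) + 2^(-4) + 2^(-4) + 2^(-5)
= 0.5 + 0.125 + 0.125 + 0.0625 + 0.0625 + 0.03125
= 0.9062
Since 0.9062 ≤ 1, prefix-free code exists


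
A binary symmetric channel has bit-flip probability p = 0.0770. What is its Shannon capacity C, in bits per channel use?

For BSC with error probability p:
C = 1 - H(p) where H(p) is binary entropy
H(0.0770) = -0.0770 × log₂(0.0770) - 0.9230 × log₂(0.9230)
H(p) = 0.3915
C = 1 - 0.3915 = 0.6085 bits/use


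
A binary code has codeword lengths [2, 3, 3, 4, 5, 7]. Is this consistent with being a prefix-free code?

Kraft inequality: Σ 2^(-l_i) ≤ 1 for prefix-free code
Calculating: 2^(-2) + 2^(-3) + 2^(-3) + 2^(-4) + 2^(-5) + 2^(-7)
= 0.25 + 0.125 + 0.125 + 0.0625 + 0.03125 + 0.0078125
= 0.6016
Since 0.6016 ≤ 1, prefix-free code exists


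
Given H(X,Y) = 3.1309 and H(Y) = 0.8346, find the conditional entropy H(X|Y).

Chain rule: H(X,Y) = H(X|Y) + H(Y)
H(X|Y) = H(X,Y) - H(Y) = 3.1309 - 0.8346 = 2.2963 bits


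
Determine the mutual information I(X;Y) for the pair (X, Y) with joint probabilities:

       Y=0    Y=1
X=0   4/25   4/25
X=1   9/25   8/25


H(X) = 0.9044, H(Y) = 0.9988, H(X,Y) = 1.9027
I(X;Y) = H(X) + H(Y) - H(X,Y) = 0.0005 bits


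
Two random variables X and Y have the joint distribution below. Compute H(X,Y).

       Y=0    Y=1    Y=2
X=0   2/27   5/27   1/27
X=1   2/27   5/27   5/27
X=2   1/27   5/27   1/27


H(X,Y) = -Σ p(x,y) log₂ p(x,y)
  p(0,0)=2/27: -0.0741 × log₂(0.0741) = 0.2781
  p(0,1)=5/27: -0.1852 × log₂(0.1852) = 0.4505
  p(0,2)=1/27: -0.0370 × log₂(0.0370) = 0.1761
  p(1,0)=2/27: -0.0741 × log₂(0.0741) = 0.2781
  p(1,1)=5/27: -0.1852 × log₂(0.1852) = 0.4505
  p(1,2)=5/27: -0.1852 × log₂(0.1852) = 0.4505
  p(2,0)=1/27: -0.0370 × log₂(0.0370) = 0.1761
  p(2,1)=5/27: -0.1852 × log₂(0.1852) = 0.4505
  p(2,2)=1/27: -0.0370 × log₂(0.0370) = 0.1761
H(X,Y) = 2.8868 bits


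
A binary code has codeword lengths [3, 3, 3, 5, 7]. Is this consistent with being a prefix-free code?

Kraft inequality: Σ 2^(-l_i) ≤ 1 for prefix-free code
Calculating: 2^(-3) + 2^(-3) + 2^(-3) + 2^(-5) + 2^(-7)
= 0.125 + 0.125 + 0.125 + 0.03125 + 0.0078125
= 0.4141
Since 0.4141 ≤ 1, prefix-free code exists


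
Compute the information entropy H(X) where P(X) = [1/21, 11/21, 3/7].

H(X) = -Σ p(x) log₂ p(x)
  -1/21 × log₂(1/21) = 0.2092
  -11/21 × log₂(11/21) = 0.4887
  -3/7 × log₂(3/7) = 0.5239
H(X) = 1.2217 bits


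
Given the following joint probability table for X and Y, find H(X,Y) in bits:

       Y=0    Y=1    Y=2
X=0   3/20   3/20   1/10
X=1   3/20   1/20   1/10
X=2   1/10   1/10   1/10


H(X,Y) = -Σ p(x,y) log₂ p(x,y)
  p(0,0)=3/20: -0.1500 × log₂(0.1500) = 0.4105
  p(0,1)=3/20: -0.1500 × log₂(0.1500) = 0.4105
  p(0,2)=1/10: -0.1000 × log₂(0.1000) = 0.3322
  p(1,0)=3/20: -0.1500 × log₂(0.1500) = 0.4105
  p(1,1)=1/20: -0.0500 × log₂(0.0500) = 0.2161
  p(1,2)=1/10: -0.1000 × log₂(0.1000) = 0.3322
  p(2,0)=1/10: -0.1000 × log₂(0.1000) = 0.3322
  p(2,1)=1/10: -0.1000 × log₂(0.1000) = 0.3322
  p(2,2)=1/10: -0.1000 × log₂(0.1000) = 0.3322
H(X,Y) = 3.1087 bits


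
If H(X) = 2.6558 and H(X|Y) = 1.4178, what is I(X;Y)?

I(X;Y) = H(X) - H(X|Y)
I(X;Y) = 2.6558 - 1.4178 = 1.238 bits


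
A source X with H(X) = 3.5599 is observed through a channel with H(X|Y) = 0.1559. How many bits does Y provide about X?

I(X;Y) = H(X) - H(X|Y)
I(X;Y) = 3.5599 - 0.1559 = 3.404 bits


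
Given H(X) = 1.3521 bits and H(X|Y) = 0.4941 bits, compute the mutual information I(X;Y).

I(X;Y) = H(X) - H(X|Y)
I(X;Y) = 1.3521 - 0.4941 = 0.858 bits


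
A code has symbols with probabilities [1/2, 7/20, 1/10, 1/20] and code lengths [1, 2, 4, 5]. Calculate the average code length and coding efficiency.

Average length L = Σ p_i × l_i = 1.8500 bits
Entropy H = 1.5784 bits
Efficiency η = H/L × 100% = 85.32%


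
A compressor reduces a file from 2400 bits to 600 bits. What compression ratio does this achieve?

Compression ratio = Original / Compressed
= 2400 / 600 = 4.00:1


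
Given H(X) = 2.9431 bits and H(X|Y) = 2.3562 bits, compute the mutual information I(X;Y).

I(X;Y) = H(X) - H(X|Y)
I(X;Y) = 2.9431 - 2.3562 = 0.5869 bits


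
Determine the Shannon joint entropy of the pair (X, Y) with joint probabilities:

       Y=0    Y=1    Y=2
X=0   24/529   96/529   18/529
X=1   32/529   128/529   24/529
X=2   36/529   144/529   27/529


H(X,Y) = -Σ p(x,y) log₂ p(x,y)
  p(0,0)=24/529: -0.0454 × log₂(0.0454) = 0.2024
  p(0,1)=96/529: -0.1815 × log₂(0.1815) = 0.4468
  p(0,2)=18/529: -0.0340 × log₂(0.0340) = 0.1660
  p(1,0)=32/529: -0.0605 × log₂(0.0605) = 0.2448
  p(1,1)=128/529: -0.2420 × log₂(0.2420) = 0.4953
  p(1,2)=24/529: -0.0454 × log₂(0.0454) = 0.2024
  p(2,0)=36/529: -0.0681 × log₂(0.0681) = 0.2639
  p(2,1)=144/529: -0.2722 × log₂(0.2722) = 0.5110
  p(2,2)=27/529: -0.0510 × log₂(0.0510) = 0.2191
H(X,Y) = 2.7517 bits


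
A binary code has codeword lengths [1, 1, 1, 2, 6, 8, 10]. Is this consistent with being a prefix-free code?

Kraft inequality: Σ 2^(-l_i) ≤ 1 for prefix-free code
Calculating: 2^(-1) + 2^(-1) + 2^(-1) + 2^(-2) + 2^(-6) + 2^(-8) + 2^(-10)
= 0.5 + 0.5 + 0.5 + 0.25 + 0.015625 + 0.00390625 + 0.0009765625
= 1.7705
Since 1.7705 > 1, prefix-free code does not exist


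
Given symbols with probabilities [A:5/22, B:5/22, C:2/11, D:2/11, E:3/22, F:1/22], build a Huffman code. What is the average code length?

Huffman tree construction:
Combine smallest probabilities repeatedly
Resulting codes:
  A: 01 (length 2)
  B: 10 (length 2)
  C: 110 (length 3)
  D: 111 (length 3)
  E: 001 (length 3)
  F: 000 (length 3)
Average length = Σ p(s) × length(s) = 2.5455 bits


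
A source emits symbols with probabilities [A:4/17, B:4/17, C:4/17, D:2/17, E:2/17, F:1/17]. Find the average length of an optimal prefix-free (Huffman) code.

Huffman tree construction:
Combine smallest probabilities repeatedly
Resulting codes:
  A: 00 (length 2)
  B: 01 (length 2)
  C: 10 (length 2)
  D: 1111 (length 4)
  E: 110 (length 3)
  F: 1110 (length 4)
Average length = Σ p(s) × length(s) = 2.4706 bits


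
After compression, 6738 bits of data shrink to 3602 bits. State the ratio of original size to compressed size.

Compression ratio = Original / Compressed
= 6738 / 3602 = 1.87:1


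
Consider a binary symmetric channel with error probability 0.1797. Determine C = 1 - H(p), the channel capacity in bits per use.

For BSC with error probability p:
C = 1 - H(p) where H(p) is binary entropy
H(0.1797) = -0.1797 × log₂(0.1797) - 0.8203 × log₂(0.8203)
H(p) = 0.6794
C = 1 - 0.6794 = 0.3206 bits/use


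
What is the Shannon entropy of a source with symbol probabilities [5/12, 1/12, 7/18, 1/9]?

H(X) = -Σ p(x) log₂ p(x)
  -5/12 × log₂(5/12) = 0.5263
  -1/12 × log₂(1/12) = 0.2987
  -7/18 × log₂(7/18) = 0.5299
  -1/9 × log₂(1/9) = 0.3522
H(X) = 1.7071 bits


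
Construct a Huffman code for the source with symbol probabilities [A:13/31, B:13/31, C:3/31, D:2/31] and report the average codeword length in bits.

Huffman tree construction:
Combine smallest probabilities repeatedly
Resulting codes:
  A: 11 (length 2)
  B: 0 (length 1)
  C: 101 (length 3)
  D: 100 (length 3)
Average length = Σ p(s) × length(s) = 1.7419 bits


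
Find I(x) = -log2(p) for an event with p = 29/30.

Information content I(x) = -log₂(p(x))
I = -log₂(29/30) = -log₂(0.9667)
I = 0.0489 bits


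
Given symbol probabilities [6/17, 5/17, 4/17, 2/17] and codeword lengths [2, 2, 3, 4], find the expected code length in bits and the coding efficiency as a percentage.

Average length L = Σ p_i × l_i = 2.4706 bits
Entropy H = 1.9040 bits
Efficiency η = H/L × 100% = 77.07%


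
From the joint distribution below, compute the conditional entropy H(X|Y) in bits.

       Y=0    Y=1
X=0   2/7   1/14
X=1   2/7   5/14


H(X|Y) = Σ_y p(y) H(X|Y=y)
  p(Y=0) = 4/7, H(X|Y=0) = 1.0000
  p(Y=1) = 3/7, H(X|Y=1) = 0.6500
H(X|Y) = 0.5714×1.0000 + 0.4286×0.6500 = 0.8500 bits


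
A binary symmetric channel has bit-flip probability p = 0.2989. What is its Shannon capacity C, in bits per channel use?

For BSC with error probability p:
C = 1 - H(p) where H(p) is binary entropy
H(0.2989) = -0.2989 × log₂(0.2989) - 0.7011 × log₂(0.7011)
H(p) = 0.8799
C = 1 - 0.8799 = 0.1201 bits/use


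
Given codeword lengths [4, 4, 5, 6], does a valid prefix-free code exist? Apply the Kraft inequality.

Kraft inequality: Σ 2^(-l_i) ≤ 1 for prefix-free code
Calculating: 2^(-4) + 2^(-4) + 2^(-5) + 2^(-6)
= 0.0625 + 0.0625 + 0.03125 + 0.015625
= 0.1719
Since 0.1719 ≤ 1, prefix-free code exists


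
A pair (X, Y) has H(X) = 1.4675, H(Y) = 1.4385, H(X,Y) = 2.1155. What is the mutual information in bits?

I(X;Y) = H(X) + H(Y) - H(X,Y)
I(X;Y) = 1.4675 + 1.4385 - 2.1155 = 0.7905 bits


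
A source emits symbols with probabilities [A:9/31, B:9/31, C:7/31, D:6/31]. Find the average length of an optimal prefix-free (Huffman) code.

Huffman tree construction:
Combine smallest probabilities repeatedly
Resulting codes:
  A: 10 (length 2)
  B: 11 (length 2)
  C: 01 (length 2)
  D: 00 (length 2)
Average length = Σ p(s) × length(s) = 2.0000 bits


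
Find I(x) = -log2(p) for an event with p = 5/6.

Information content I(x) = -log₂(p(x))
I = -log₂(5/6) = -log₂(0.8333)
I = 0.2630 bits


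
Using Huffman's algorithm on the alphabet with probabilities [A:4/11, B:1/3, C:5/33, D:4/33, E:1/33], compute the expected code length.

Huffman tree construction:
Combine smallest probabilities repeatedly
Resulting codes:
  A: 0 (length 1)
  B: 11 (length 2)
  C: 100 (length 3)
  D: 1011 (length 4)
  E: 1010 (length 4)
Average length = Σ p(s) × length(s) = 2.0909 bits


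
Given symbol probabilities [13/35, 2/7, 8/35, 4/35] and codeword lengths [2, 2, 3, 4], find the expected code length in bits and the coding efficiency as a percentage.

Average length L = Σ p_i × l_i = 2.4571 bits
Entropy H = 1.8914 bits
Efficiency η = H/L × 100% = 76.98%


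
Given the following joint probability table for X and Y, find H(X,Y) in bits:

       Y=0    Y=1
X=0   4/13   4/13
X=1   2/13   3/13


H(X,Y) = -Σ p(x,y) log₂ p(x,y)
  p(0,0)=4/13: -0.3077 × log₂(0.3077) = 0.5232
  p(0,1)=4/13: -0.3077 × log₂(0.3077) = 0.5232
  p(1,0)=2/13: -0.1538 × log₂(0.1538) = 0.4155
  p(1,1)=3/13: -0.2308 × log₂(0.2308) = 0.4882
H(X,Y) = 1.9501 bits


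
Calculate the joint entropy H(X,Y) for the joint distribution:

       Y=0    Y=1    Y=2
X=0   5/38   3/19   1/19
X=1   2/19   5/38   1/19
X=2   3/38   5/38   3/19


H(X,Y) = -Σ p(x,y) log₂ p(x,y)
  p(0,0)=5/38: -0.1316 × log₂(0.1316) = 0.3850
  p(0,1)=3/19: -0.1579 × log₂(0.1579) = 0.4205
  p(0,2)=1/19: -0.0526 × log₂(0.0526) = 0.2236
  p(1,0)=2/19: -0.1053 × log₂(0.1053) = 0.3419
  p(1,1)=5/38: -0.1316 × log₂(0.1316) = 0.3850
  p(1,2)=1/19: -0.0526 × log₂(0.0526) = 0.2236
  p(2,0)=3/38: -0.0789 × log₂(0.0789) = 0.2892
  p(2,1)=5/38: -0.1316 × log₂(0.1316) = 0.3850
  p(2,2)=3/19: -0.1579 × log₂(0.1579) = 0.4205
H(X,Y) = 3.0742 bits


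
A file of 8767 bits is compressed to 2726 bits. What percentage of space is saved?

Space savings = (1 - Compressed/Original) × 100%
= (1 - 2726/8767) × 100%
= 68.91%


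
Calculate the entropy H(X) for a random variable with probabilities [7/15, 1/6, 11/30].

H(X) = -Σ p(x) log₂ p(x)
  -7/15 × log₂(7/15) = 0.5131
  -1/6 × log₂(1/6) = 0.4308
  -11/30 × log₂(11/30) = 0.5307
H(X) = 1.4747 bits


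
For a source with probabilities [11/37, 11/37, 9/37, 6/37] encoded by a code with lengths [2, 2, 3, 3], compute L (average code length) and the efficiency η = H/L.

Average length L = Σ p_i × l_i = 2.4054 bits
Entropy H = 1.9622 bits
Efficiency η = H/L × 100% = 81.58%


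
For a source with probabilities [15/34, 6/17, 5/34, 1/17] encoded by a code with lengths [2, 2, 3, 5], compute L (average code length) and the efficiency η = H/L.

Average length L = Σ p_i × l_i = 2.3235 bits
Entropy H = 1.6983 bits
Efficiency η = H/L × 100% = 73.09%


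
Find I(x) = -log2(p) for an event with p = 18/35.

Information content I(x) = -log₂(p(x))
I = -log₂(18/35) = -log₂(0.5143)
I = 0.9594 bits


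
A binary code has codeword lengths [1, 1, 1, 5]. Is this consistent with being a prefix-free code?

Kraft inequality: Σ 2^(-l_i) ≤ 1 for prefix-free code
Calculating: 2^(-1) + 2^(-1) + 2^(-1) + 2^(-5)
= 0.5 + 0.5 + 0.5 + 0.03125
= 1.5312
Since 1.5312 > 1, prefix-free code does not exist


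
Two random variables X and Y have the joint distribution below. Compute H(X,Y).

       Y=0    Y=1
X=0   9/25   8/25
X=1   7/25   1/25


H(X,Y) = -Σ p(x,y) log₂ p(x,y)
  p(0,0)=9/25: -0.3600 × log₂(0.3600) = 0.5306
  p(0,1)=8/25: -0.3200 × log₂(0.3200) = 0.5260
  p(1,0)=7/25: -0.2800 × log₂(0.2800) = 0.5142
  p(1,1)=1/25: -0.0400 × log₂(0.0400) = 0.1858
H(X,Y) = 1.7566 bits


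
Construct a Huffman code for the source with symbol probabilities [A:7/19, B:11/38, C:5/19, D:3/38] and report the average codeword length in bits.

Huffman tree construction:
Combine smallest probabilities repeatedly
Resulting codes:
  A: 0 (length 1)
  B: 10 (length 2)
  C: 111 (length 3)
  D: 110 (length 3)
Average length = Σ p(s) × length(s) = 1.9737 bits


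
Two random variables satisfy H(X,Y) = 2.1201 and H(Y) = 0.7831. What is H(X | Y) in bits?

Chain rule: H(X,Y) = H(X|Y) + H(Y)
H(X|Y) = H(X,Y) - H(Y) = 2.1201 - 0.7831 = 1.337 bits


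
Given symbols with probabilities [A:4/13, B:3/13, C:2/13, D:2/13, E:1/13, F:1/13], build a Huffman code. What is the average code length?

Huffman tree construction:
Combine smallest probabilities repeatedly
Resulting codes:
  A: 10 (length 2)
  B: 01 (length 2)
  C: 110 (length 3)
  D: 111 (length 3)
  E: 000 (length 3)
  F: 001 (length 3)
Average length = Σ p(s) × length(s) = 2.4615 bits


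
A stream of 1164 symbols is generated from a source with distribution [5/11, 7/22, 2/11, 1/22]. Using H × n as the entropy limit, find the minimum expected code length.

Entropy H = 1.6926 bits/symbol
Minimum bits = H × n = 1.6926 × 1164
= 1970.16 bits


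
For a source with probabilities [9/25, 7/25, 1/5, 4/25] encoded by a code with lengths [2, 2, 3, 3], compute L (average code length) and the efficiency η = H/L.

Average length L = Σ p_i × l_i = 2.3600 bits
Entropy H = 1.9322 bits
Efficiency η = H/L × 100% = 81.87%


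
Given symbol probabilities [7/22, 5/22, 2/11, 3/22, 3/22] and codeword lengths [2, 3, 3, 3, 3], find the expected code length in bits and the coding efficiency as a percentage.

Average length L = Σ p_i × l_i = 2.6818 bits
Entropy H = 2.2426 bits
Efficiency η = H/L × 100% = 83.62%


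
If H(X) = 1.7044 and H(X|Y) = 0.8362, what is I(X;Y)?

I(X;Y) = H(X) - H(X|Y)
I(X;Y) = 1.7044 - 0.8362 = 0.8682 bits


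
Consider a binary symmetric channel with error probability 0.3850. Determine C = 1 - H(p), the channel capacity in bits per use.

For BSC with error probability p:
C = 1 - H(p) where H(p) is binary entropy
H(0.3850) = -0.3850 × log₂(0.3850) - 0.6150 × log₂(0.6150)
H(p) = 0.9615
C = 1 - 0.9615 = 0.0385 bits/use


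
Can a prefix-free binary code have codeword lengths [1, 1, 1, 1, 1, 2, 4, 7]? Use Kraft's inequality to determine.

Kraft inequality: Σ 2^(-l_i) ≤ 1 for prefix-free code
Calculating: 2^(-1) + 2^(-1) + 2^(-1) + 2^(-1) + 2^(-1) + 2^(-2) + 2^(-4) + 2^(-7)
= 0.5 + 0.5 + 0.5 + 0.5 + 0.5 + 0.25 + 0.0625 + 0.0078125
= 2.8203
Since 2.8203 > 1, prefix-free code does not exist


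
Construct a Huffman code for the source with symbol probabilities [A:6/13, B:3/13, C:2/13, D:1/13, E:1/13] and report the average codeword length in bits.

Huffman tree construction:
Combine smallest probabilities repeatedly
Resulting codes:
  A: 0 (length 1)
  B: 10 (length 2)
  C: 110 (length 3)
  D: 1110 (length 4)
  E: 1111 (length 4)
Average length = Σ p(s) × length(s) = 2.0000 bits


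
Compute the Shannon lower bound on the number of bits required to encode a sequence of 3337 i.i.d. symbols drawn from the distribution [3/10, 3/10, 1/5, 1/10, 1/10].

Entropy H = 2.1710 bits/symbol
Minimum bits = H × n = 2.1710 × 3337
= 7244.46 bits


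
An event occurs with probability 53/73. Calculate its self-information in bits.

Information content I(x) = -log₂(p(x))
I = -log₂(53/73) = -log₂(0.7260)
I = 0.4619 bits


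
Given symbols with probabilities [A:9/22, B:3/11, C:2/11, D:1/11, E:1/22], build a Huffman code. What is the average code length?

Huffman tree construction:
Combine smallest probabilities repeatedly
Resulting codes:
  A: 0 (length 1)
  B: 10 (length 2)
  C: 111 (length 3)
  D: 1101 (length 4)
  E: 1100 (length 4)
Average length = Σ p(s) × length(s) = 2.0455 bits


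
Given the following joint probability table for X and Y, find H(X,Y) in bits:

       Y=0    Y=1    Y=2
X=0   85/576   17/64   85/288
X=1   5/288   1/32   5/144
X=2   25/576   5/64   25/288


H(X,Y) = -Σ p(x,y) log₂ p(x,y)
  p(0,0)=85/576: -0.1476 × log₂(0.1476) = 0.4074
  p(0,1)=17/64: -0.2656 × log₂(0.2656) = 0.5080
  p(0,2)=85/288: -0.2951 × log₂(0.2951) = 0.5196
  p(1,0)=5/288: -0.0174 × log₂(0.0174) = 0.1015
  p(1,1)=1/32: -0.0312 × log₂(0.0312) = 0.1562
  p(1,2)=5/144: -0.0347 × log₂(0.0347) = 0.1683
  p(2,0)=25/576: -0.0434 × log₂(0.0434) = 0.1964
  p(2,1)=5/64: -0.0781 × log₂(0.0781) = 0.2873
  p(2,2)=25/288: -0.0868 × log₂(0.0868) = 0.3061
H(X,Y) = 2.6510 bits


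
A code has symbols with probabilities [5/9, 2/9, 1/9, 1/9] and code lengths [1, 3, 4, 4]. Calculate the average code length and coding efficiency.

Average length L = Σ p_i × l_i = 2.1111 bits
Entropy H = 1.6577 bits
Efficiency η = H/L × 100% = 78.52%


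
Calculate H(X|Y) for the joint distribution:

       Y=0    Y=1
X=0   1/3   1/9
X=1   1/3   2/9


H(X|Y) = Σ_y p(y) H(X|Y=y)
  p(Y=0) = 2/3, H(X|Y=0) = 1.0000
  p(Y=1) = 1/3, H(X|Y=1) = 0.9183
H(X|Y) = 0.6667×1.0000 + 0.3333×0.9183 = 0.9728 bits


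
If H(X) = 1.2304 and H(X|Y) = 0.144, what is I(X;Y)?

I(X;Y) = H(X) - H(X|Y)
I(X;Y) = 1.2304 - 0.144 = 1.0864 bits


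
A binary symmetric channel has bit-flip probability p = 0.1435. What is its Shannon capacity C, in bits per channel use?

For BSC with error probability p:
C = 1 - H(p) where H(p) is binary entropy
H(0.1435) = -0.1435 × log₂(0.1435) - 0.8565 × log₂(0.8565)
H(p) = 0.5933
C = 1 - 0.5933 = 0.4067 bits/use


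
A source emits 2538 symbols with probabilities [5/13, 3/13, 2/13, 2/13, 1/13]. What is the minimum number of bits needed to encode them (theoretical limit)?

Entropy H = 2.1339 bits/symbol
Minimum bits = H × n = 2.1339 × 2538
= 5415.93 bits


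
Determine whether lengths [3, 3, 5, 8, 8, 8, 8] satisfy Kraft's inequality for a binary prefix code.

Kraft inequality: Σ 2^(-l_i) ≤ 1 for prefix-free code
Calculating: 2^(-3) + 2^(-3) + 2^(-5) + 2^(-8) + 2^(-8) + 2^(-8) + 2^(-8)
= 0.125 + 0.125 + 0.03125 + 0.00390625 + 0.00390625 + 0.00390625 + 0.00390625
= 0.2969
Since 0.2969 ≤ 1, prefix-free code exists


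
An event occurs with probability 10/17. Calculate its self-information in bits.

Information content I(x) = -log₂(p(x))
I = -log₂(10/17) = -log₂(0.5882)
I = 0.7655 bits


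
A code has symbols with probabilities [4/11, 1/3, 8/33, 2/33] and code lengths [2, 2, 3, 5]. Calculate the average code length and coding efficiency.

Average length L = Σ p_i × l_i = 2.4242 bits
Entropy H = 1.7997 bits
Efficiency η = H/L × 100% = 74.24%


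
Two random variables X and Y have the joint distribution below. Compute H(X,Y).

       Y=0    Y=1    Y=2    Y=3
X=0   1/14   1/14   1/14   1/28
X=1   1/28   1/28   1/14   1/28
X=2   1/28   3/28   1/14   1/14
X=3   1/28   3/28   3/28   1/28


H(X,Y) = -Σ p(x,y) log₂ p(x,y)
  p(0,0)=1/14: -0.0714 × log₂(0.0714) = 0.2720
  p(0,1)=1/14: -0.0714 × log₂(0.0714) = 0.2720
  p(0,2)=1/14: -0.0714 × log₂(0.0714) = 0.2720
  p(0,3)=1/28: -0.0357 × log₂(0.0357) = 0.1717
  p(1,0)=1/28: -0.0357 × log₂(0.0357) = 0.1717
  p(1,1)=1/28: -0.0357 × log₂(0.0357) = 0.1717
  p(1,2)=1/14: -0.0714 × log₂(0.0714) = 0.2720
  p(1,3)=1/28: -0.0357 × log₂(0.0357) = 0.1717
  p(2,0)=1/28: -0.0357 × log₂(0.0357) = 0.1717
  p(2,1)=3/28: -0.1071 × log₂(0.1071) = 0.3453
  p(2,2)=1/14: -0.0714 × log₂(0.0714) = 0.2720
  p(2,3)=1/14: -0.0714 × log₂(0.0714) = 0.2720
  p(3,0)=1/28: -0.0357 × log₂(0.0357) = 0.1717
  p(3,1)=3/28: -0.1071 × log₂(0.1071) = 0.3453
  p(3,2)=3/28: -0.1071 × log₂(0.1071) = 0.3453
  p(3,3)=1/28: -0.0357 × log₂(0.0357) = 0.1717
H(X,Y) = 3.8693 bits


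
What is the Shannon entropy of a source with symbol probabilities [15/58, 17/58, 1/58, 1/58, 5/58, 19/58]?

H(X) = -Σ p(x) log₂ p(x)
  -15/58 × log₂(15/58) = 0.5046
  -17/58 × log₂(17/58) = 0.5189
  -1/58 × log₂(1/58) = 0.1010
  -1/58 × log₂(1/58) = 0.1010
  -5/58 × log₂(5/58) = 0.3048
  -19/58 × log₂(19/58) = 0.5274
H(X) = 2.0578 bits


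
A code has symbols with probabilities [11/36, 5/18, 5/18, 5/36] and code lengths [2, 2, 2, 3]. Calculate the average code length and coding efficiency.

Average length L = Σ p_i × l_i = 2.1389 bits
Entropy H = 1.9449 bits
Efficiency η = H/L × 100% = 90.93%


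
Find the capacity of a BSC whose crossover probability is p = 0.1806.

For BSC with error probability p:
C = 1 - H(p) where H(p) is binary entropy
H(0.1806) = -0.1806 × log₂(0.1806) - 0.8194 × log₂(0.8194)
H(p) = 0.6814
C = 1 - 0.6814 = 0.3186 bits/use


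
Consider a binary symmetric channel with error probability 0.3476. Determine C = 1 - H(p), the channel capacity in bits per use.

For BSC with error probability p:
C = 1 - H(p) where H(p) is binary entropy
H(0.3476) = -0.3476 × log₂(0.3476) - 0.6524 × log₂(0.6524)
H(p) = 0.9319
C = 1 - 0.9319 = 0.0681 bits/use


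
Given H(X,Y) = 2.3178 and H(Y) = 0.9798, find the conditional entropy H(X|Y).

Chain rule: H(X,Y) = H(X|Y) + H(Y)
H(X|Y) = H(X,Y) - H(Y) = 2.3178 - 0.9798 = 1.338 bits


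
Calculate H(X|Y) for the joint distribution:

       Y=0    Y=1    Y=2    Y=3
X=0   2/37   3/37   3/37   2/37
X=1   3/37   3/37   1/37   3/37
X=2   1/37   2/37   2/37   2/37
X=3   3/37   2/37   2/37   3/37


H(X|Y) = Σ_y p(y) H(X|Y=y)
  p(Y=0) = 9/37, H(X|Y=0) = 1.8911
  p(Y=1) = 10/37, H(X|Y=1) = 1.9710
  p(Y=2) = 8/37, H(X|Y=2) = 1.9056
  p(Y=3) = 10/37, H(X|Y=3) = 1.9710
H(X|Y) = 0.2432×1.8911 + 0.2703×1.9710 + 0.2162×1.9056 + 0.2703×1.9710 = 1.9374 bits


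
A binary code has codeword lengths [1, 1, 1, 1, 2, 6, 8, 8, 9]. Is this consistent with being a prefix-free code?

Kraft inequality: Σ 2^(-l_i) ≤ 1 for prefix-free code
Calculating: 2^(-1) + 2^(-1) + 2^(-1) + 2^(-1) + 2^(-2) + 2^(-6) + 2^(-8) + 2^(-8) + 2^(-9)
= 0.5 + 0.5 + 0.5 + 0.5 + 0.25 + 0.015625 + 0.00390625 + 0.00390625 + 0.001953125
= 2.2754
Since 2.2754 > 1, prefix-free code does not exist


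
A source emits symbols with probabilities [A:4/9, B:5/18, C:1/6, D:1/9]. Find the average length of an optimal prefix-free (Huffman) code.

Huffman tree construction:
Combine smallest probabilities repeatedly
Resulting codes:
  A: 0 (length 1)
  B: 10 (length 2)
  C: 111 (length 3)
  D: 110 (length 3)
Average length = Σ p(s) × length(s) = 1.8333 bits


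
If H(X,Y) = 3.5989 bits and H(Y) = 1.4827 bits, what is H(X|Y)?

Chain rule: H(X,Y) = H(X|Y) + H(Y)
H(X|Y) = H(X,Y) - H(Y) = 3.5989 - 1.4827 = 2.1162 bits


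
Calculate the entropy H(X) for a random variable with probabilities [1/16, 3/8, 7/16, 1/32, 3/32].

H(X) = -Σ p(x) log₂ p(x)
  -1/16 × log₂(1/16) = 0.2500
  -3/8 × log₂(3/8) = 0.5306
  -7/16 × log₂(7/16) = 0.5218
  -1/32 × log₂(1/32) = 0.1562
  -3/32 × log₂(3/32) = 0.3202
H(X) = 1.7788 bits


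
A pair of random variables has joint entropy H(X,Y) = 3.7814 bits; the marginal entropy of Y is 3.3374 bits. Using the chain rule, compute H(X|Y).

Chain rule: H(X,Y) = H(X|Y) + H(Y)
H(X|Y) = H(X,Y) - H(Y) = 3.7814 - 3.3374 = 0.444 bits


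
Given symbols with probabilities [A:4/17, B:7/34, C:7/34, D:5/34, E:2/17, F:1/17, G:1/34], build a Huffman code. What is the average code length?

Huffman tree construction:
Combine smallest probabilities repeatedly
Resulting codes:
  A: 10 (length 2)
  B: 111 (length 3)
  C: 00 (length 2)
  D: 110 (length 3)
  E: 011 (length 3)
  F: 0101 (length 4)
  G: 0100 (length 4)
Average length = Σ p(s) × length(s) = 2.6471 bits


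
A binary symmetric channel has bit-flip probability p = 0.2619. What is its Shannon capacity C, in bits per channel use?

For BSC with error probability p:
C = 1 - H(p) where H(p) is binary entropy
H(0.2619) = -0.2619 × log₂(0.2619) - 0.7381 × log₂(0.7381)
H(p) = 0.8296
C = 1 - 0.8296 = 0.1704 bits/use


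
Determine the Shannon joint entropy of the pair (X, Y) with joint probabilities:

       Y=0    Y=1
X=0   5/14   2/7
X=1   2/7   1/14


H(X,Y) = -Σ p(x,y) log₂ p(x,y)
  p(0,0)=5/14: -0.3571 × log₂(0.3571) = 0.5305
  p(0,1)=2/7: -0.2857 × log₂(0.2857) = 0.5164
  p(1,0)=2/7: -0.2857 × log₂(0.2857) = 0.5164
  p(1,1)=1/14: -0.0714 × log₂(0.0714) = 0.2720
H(X,Y) = 1.8352 bits


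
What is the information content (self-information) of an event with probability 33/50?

Information content I(x) = -log₂(p(x))
I = -log₂(33/50) = -log₂(0.6600)
I = 0.5995 bits


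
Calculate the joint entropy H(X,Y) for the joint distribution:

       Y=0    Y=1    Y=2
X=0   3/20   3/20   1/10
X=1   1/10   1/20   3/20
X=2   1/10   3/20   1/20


H(X,Y) = -Σ p(x,y) log₂ p(x,y)
  p(0,0)=3/20: -0.1500 × log₂(0.1500) = 0.4105
  p(0,1)=3/20: -0.1500 × log₂(0.1500) = 0.4105
  p(0,2)=1/10: -0.1000 × log₂(0.1000) = 0.3322
  p(1,0)=1/10: -0.1000 × log₂(0.1000) = 0.3322
  p(1,1)=1/20: -0.0500 × log₂(0.0500) = 0.2161
  p(1,2)=3/20: -0.1500 × log₂(0.1500) = 0.4105
  p(2,0)=1/10: -0.1000 × log₂(0.1000) = 0.3322
  p(2,1)=3/20: -0.1500 × log₂(0.1500) = 0.4105
  p(2,2)=1/20: -0.0500 × log₂(0.0500) = 0.2161
H(X,Y) = 3.0710 bits


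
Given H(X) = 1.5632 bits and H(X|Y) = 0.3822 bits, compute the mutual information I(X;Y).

I(X;Y) = H(X) - H(X|Y)
I(X;Y) = 1.5632 - 0.3822 = 1.181 bits


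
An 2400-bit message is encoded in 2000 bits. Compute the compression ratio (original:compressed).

Compression ratio = Original / Compressed
= 2400 / 2000 = 1.20:1


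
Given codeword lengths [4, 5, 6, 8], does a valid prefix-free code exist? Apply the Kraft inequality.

Kraft inequality: Σ 2^(-l_i) ≤ 1 for prefix-free code
Calculating: 2^(-4) + 2^(-5) + 2^(-6) + 2^(-8)
= 0.0625 + 0.03125 + 0.015625 + 0.00390625
= 0.1133
Since 0.1133 ≤ 1, prefix-free code exists


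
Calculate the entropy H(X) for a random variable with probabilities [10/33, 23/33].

H(X) = -Σ p(x) log₂ p(x)
  -10/33 × log₂(10/33) = 0.5220
  -23/33 × log₂(23/33) = 0.3630
H(X) = 0.8850 bits


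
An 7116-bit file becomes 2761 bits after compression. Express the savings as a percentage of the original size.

Space savings = (1 - Compressed/Original) × 100%
= (1 - 2761/7116) × 100%
= 61.20%


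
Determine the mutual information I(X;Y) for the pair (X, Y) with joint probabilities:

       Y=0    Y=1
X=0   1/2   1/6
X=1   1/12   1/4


H(X) = 0.9183, H(Y) = 0.9799, H(X,Y) = 1.7296
I(X;Y) = H(X) + H(Y) - H(X,Y) = 0.1686 bits


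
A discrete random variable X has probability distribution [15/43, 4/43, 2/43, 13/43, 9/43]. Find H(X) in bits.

H(X) = -Σ p(x) log₂ p(x)
  -15/43 × log₂(15/43) = 0.5300
  -4/43 × log₂(4/43) = 0.3187
  -2/43 × log₂(2/43) = 0.2059
  -13/43 × log₂(13/43) = 0.5218
  -9/43 × log₂(9/43) = 0.4723
H(X) = 2.0486 bits


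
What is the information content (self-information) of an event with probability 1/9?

Information content I(x) = -log₂(p(x))
I = -log₂(1/9) = -log₂(0.1111)
I = 3.1699 bits


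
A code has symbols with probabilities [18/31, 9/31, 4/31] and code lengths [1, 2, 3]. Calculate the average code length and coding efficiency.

Average length L = Σ p_i × l_i = 1.5484 bits
Entropy H = 1.3546 bits
Efficiency η = H/L × 100% = 87.48%


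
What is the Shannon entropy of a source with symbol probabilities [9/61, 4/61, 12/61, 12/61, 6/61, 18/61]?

H(X) = -Σ p(x) log₂ p(x)
  -9/61 × log₂(9/61) = 0.4073
  -4/61 × log₂(4/61) = 0.2578
  -12/61 × log₂(12/61) = 0.4615
  -12/61 × log₂(12/61) = 0.4615
  -6/61 × log₂(6/61) = 0.3291
  -18/61 × log₂(18/61) = 0.5196
H(X) = 2.4367 bits


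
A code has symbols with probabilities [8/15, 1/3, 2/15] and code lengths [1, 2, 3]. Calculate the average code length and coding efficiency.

Average length L = Σ p_i × l_i = 1.6000 bits
Entropy H = 1.3996 bits
Efficiency η = H/L × 100% = 87.47%


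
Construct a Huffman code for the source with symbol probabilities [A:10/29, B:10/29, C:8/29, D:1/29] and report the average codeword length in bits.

Huffman tree construction:
Combine smallest probabilities repeatedly
Resulting codes:
  A: 11 (length 2)
  B: 0 (length 1)
  C: 101 (length 3)
  D: 100 (length 3)
Average length = Σ p(s) × length(s) = 1.9655 bits
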